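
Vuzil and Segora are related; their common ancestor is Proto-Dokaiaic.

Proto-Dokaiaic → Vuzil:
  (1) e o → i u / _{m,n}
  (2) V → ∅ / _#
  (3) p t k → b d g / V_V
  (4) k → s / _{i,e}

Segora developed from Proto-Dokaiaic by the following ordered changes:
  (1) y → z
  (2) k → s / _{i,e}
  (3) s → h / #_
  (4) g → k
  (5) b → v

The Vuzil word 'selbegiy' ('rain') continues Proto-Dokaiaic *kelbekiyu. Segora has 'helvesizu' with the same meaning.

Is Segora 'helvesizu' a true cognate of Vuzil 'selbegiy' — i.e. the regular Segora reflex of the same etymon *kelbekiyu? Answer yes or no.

yes

Derive the expected Segora reflex of *kelbekiyu:
Segora: start from *kelbekiyu.
  rule 1 (unconditioned shift): kelbekiyu → kelbekizu
  rule 2 (palatalisation): kelbekizu → selbesizu
  rule 3 (debuccalisation): selbesizu → helbesizu
  rule 4: no change — helbesizu
  rule 5 (unconditioned shift): helbesizu → helvesizu
  ⇒ Segora helvesizu
Segora 'helvesizu' matches the regular reflex exactly, so the pair is cognate.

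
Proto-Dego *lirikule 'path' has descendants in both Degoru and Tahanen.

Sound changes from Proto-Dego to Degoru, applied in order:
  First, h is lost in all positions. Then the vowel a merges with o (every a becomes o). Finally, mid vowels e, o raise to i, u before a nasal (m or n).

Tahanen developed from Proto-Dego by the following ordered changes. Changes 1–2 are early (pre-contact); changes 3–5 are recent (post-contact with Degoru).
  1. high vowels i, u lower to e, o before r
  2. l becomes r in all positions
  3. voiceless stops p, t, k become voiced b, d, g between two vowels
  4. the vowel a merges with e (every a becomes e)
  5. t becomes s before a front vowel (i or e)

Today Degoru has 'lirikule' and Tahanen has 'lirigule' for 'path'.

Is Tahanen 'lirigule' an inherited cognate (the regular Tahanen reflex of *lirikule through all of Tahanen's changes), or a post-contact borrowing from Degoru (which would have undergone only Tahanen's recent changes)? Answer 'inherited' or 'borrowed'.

If inherited, *lirikule would pass through all of Tahanen's changes:
Tahanen: start from *lirikule.
  rule 1 (pre-rhotic lowering): lirikule → lerikule
  rule 2 (unconditioned shift): lerikule → rerikure
  rule 3 (intervocalic voicing): rerikure → rerigure
  rule 4: no change — rerigure
  rule 5: no change — rerigure
  ⇒ Tahanen rerigure
If borrowed from Degoru 'lirikule' after the early changes, it would undergo only the recent ones:
  rule 3 (intervocalic voicing): lirikule → lirigule
  rule 4 (vowel merger): no change (lirigule)
  rule 5 (palatalisation): no change (lirigule)
  ⇒ as a loan: lirigule
Tahanen 'lirigule' matches the loan outcome 'lirigule', not the inherited 'rerigure' — it skipped the early Tahanen changes, so it was borrowed from Degoru.

borrowed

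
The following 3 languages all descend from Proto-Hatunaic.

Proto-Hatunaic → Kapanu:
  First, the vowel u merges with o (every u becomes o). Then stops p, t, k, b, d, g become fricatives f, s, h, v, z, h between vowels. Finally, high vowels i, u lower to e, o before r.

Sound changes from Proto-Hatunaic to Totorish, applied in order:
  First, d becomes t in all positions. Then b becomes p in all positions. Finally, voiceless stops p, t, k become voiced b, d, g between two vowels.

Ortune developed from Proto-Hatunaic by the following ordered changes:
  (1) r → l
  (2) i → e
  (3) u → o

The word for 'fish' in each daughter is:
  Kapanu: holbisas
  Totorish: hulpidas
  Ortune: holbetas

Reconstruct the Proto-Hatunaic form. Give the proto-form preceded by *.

Position 2: Kapanu has o, Totorish has u, Ortune has o. Totorish preserves u here (none of its changes turn any other segment into u), so the proto-segment is *u.
Position 5: Kapanu has i, Totorish has i, Ortune has e. Kapanu preserves i here (none of its changes turn any other segment into i), so the proto-segment is *i.
Position 6: Kapanu has s, Totorish has d, Ortune has t. Ortune preserves t here (none of its changes turn any other segment into t), so the proto-segment is *t.
Verify the candidate proto-form against each daughter:
Kapanu: *hulbitas > holbitas > holbisas  (by vowel merger, intervocalic lenition)
Totorish: start from *hulbitas.
  rule 1: no change — hulbitas
  rule 2 (unconditioned shift): hulbitas → hulpitas
  rule 3 (intervocalic voicing): hulpitas → hulpidas
  ⇒ Totorish hulpidas
Ortune: *hulbitas > hulbetas > holbetas  (by vowel merger, vowel merger)
*hulbitas is the unique common source.

*hulbitas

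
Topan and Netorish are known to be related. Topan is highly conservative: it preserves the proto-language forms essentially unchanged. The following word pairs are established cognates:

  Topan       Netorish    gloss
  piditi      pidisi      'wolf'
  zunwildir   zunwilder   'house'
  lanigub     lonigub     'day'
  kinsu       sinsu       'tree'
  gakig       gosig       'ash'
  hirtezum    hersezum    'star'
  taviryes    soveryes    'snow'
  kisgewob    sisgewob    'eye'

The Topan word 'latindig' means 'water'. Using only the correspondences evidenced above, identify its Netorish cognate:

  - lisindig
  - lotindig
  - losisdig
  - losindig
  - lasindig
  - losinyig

gakig ~ gosig — Topan a corresponds to Netorish o after a consonant, before a consonant other than r, m, n, p, b, f, v.
piditi ~ pidisi — Topan t corresponds to Netorish s between vowels (before a front vowel).
Applying these to Topan 'latindig':
  latindig → lotindig   (a→o after a consonant, before a consonant other than r, m, n, p, b, f, v)
  lotindig → losindig   (t→s between vowels (before a front vowel))
So the Netorish cognate is 'losindig'.

losindig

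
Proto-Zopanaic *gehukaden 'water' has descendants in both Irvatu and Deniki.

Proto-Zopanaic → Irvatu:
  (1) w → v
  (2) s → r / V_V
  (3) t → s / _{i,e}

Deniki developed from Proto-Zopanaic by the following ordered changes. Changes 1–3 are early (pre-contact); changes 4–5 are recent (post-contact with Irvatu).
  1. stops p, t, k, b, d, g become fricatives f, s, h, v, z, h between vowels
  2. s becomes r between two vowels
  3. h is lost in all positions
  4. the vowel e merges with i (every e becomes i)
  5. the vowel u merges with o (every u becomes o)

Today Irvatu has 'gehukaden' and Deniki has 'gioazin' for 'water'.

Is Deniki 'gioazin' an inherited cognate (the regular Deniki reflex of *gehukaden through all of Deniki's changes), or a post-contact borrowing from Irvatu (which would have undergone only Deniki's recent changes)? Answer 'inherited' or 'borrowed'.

inherited

If inherited, *gehukaden would pass through all of Deniki's changes:
Deniki: *gehukaden > gehuhazen > geuazen > giuazin > gioazin  (by intervocalic lenition, h-loss, vowel merger, vowel merger)
If borrowed from Irvatu 'gehukaden' after the early changes, it would undergo only the recent ones:
  rule 4 (vowel merger): gehukaden → gihukadin
  rule 5 (vowel merger): gihukadin → gihokadin
  ⇒ as a loan: gihokadin
Deniki 'gioazin' matches the inherited outcome exactly, so it is an inherited cognate, not a loan.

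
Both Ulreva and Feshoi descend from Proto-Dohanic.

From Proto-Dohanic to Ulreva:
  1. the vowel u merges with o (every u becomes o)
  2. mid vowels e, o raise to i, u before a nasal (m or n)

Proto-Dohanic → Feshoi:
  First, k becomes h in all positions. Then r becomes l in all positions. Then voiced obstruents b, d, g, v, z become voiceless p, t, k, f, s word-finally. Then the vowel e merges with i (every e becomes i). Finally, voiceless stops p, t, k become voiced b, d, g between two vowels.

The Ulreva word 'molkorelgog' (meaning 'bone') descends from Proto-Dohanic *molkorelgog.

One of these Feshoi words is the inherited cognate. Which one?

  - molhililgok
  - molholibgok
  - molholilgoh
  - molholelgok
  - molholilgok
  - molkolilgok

Feshoi: *molkorelgog
  molkorelgog → molhorelgog   [unconditioned shift]
  molhorelgog → molholelgog   [unconditioned shift]
  molholelgog → molholelgok   [final devoicing]
  molholelgok → molholilgok   [vowel merger]
  molholilgok (rule 5 does not apply)
  giving Feshoi molholilgok.
The other candidates each miss or misapply at least one Feshoi change.

molholilgok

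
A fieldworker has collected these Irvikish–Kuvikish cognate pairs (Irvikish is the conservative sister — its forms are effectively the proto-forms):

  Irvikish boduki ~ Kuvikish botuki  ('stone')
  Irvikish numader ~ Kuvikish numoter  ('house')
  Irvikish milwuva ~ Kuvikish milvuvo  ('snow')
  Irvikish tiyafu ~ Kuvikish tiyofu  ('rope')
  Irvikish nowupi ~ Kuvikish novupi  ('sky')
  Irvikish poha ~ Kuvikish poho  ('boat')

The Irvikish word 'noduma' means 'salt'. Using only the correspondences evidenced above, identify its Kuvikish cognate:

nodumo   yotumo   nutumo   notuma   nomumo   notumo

boduki ~ botuki — Irvikish d corresponds to Kuvikish t between vowels (before a back vowel).
milwuva ~ milvuvo, poha ~ poho — Irvikish a corresponds to Kuvikish o word-finally.
Applying these to Irvikish 'noduma':
  noduma → notuma   (d→t between vowels (before a back vowel))
  notuma → notumo   (a→o word-finally)
So the Kuvikish cognate is 'notumo'.

notumo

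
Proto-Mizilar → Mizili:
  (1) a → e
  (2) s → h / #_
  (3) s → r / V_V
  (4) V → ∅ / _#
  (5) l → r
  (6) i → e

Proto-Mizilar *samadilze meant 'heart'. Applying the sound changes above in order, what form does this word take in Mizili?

hemederz

Mizili: *samadilze
  samadilze → semedilze   [vowel merger]
  semedilze → hemedilze   [debuccalisation]
  hemedilze (rule 3 does not apply)
  hemedilze → hemedilz   [apocope]
  hemedilz → hemedirz   [unconditioned shift]
  hemedirz → hemederz   [vowel merger]
  giving Mizili hemederz.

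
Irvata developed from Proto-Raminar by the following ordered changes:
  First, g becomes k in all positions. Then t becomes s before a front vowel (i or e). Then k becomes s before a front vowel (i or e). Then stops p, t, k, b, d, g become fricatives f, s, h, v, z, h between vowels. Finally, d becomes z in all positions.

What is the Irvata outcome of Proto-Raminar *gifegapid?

Irvata: start from *gifegapid.
  rule 1 (unconditioned shift): gifegapid → kifekapid
  rule 2: no change — kifekapid
  rule 3 (palatalisation): kifekapid → sifekapid
  rule 4 (intervocalic lenition): sifekapid → sifehafid
  rule 5 (unconditioned shift): sifehafid → sifehafiz
  ⇒ Irvata sifehafiz

sifehafiz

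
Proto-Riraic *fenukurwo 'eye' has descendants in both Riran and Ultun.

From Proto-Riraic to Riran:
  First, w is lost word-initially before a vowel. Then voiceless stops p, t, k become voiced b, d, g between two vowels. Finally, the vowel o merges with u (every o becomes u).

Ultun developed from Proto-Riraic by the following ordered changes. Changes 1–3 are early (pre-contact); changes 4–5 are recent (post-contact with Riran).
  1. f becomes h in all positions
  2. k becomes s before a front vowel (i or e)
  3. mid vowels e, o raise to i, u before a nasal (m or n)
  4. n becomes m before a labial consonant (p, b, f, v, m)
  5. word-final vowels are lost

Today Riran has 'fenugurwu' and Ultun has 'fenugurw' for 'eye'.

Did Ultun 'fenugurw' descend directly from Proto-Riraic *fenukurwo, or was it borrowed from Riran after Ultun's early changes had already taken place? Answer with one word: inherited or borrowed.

borrowed

If inherited, *fenukurwo would pass through all of Ultun's changes:
Ultun: start from *fenukurwo.
  rule 1 (unconditioned shift): fenukurwo → henukurwo
  rule 2: no change — henukurwo
  rule 3 (pre-nasal raising): henukurwo → hinukurwo
  rule 4: no change — hinukurwo
  rule 5 (apocope): hinukurwo → hinukurw
  ⇒ Ultun hinukurw
If borrowed from Riran 'fenugurwu' after the early changes, it would undergo only the recent ones:
  rule 4 (nasal place assimilation): no change (fenugurwu)
  rule 5 (apocope): fenugurwu → fenugurw
  ⇒ as a loan: fenugurw
Ultun 'fenugurw' matches the loan outcome 'fenugurw', not the inherited 'hinukurw' — it skipped the early Ultun changes, so it was borrowed from Riran.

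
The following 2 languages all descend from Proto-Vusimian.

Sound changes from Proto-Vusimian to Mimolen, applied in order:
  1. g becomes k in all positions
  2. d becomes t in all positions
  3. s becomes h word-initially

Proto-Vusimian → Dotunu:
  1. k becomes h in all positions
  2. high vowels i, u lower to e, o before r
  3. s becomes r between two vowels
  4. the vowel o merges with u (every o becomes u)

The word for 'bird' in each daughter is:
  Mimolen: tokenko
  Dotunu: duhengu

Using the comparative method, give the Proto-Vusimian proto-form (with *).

*dokengo

Position 1: Mimolen has t, Dotunu has d. Dotunu preserves d here (none of its changes turn any other segment into d), so the proto-segment is *d.
Position 3: Mimolen has k, Dotunu has h. Taking the neighbouring segments as reconstructed: Mimolen k could go back to *k or *g; Dotunu h could go back to *k or *h — the one source consistent with every daughter is *k.
Position 7: Mimolen has o, Dotunu has u. Mimolen preserves o here (none of its changes turn any other segment into o), so the proto-segment is *o.
Verify the candidate proto-form against each daughter:
Mimolen: *dokengo
  dokengo → dokenko   [unconditioned shift]
  dokenko → tokenko   [unconditioned shift]
  tokenko (rule 3 does not apply)
  giving Mimolen tokenko.
Dotunu: *dokengo > dohengo > duhengu  (by unconditioned shift, vowel merger)
Only *dokengo yields all of Mimolen tokenko, Dotunu duhengu.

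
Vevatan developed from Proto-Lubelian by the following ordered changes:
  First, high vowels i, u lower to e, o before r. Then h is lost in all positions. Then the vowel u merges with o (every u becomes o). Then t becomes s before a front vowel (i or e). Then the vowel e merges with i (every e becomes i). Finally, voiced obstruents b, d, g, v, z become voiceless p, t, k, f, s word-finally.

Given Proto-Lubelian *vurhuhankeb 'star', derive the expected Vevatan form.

Vevatan: start from *vurhuhankeb.
  rule 1 (pre-rhotic lowering): vurhuhankeb → vorhuhankeb
  rule 2 (h-loss): vorhuhankeb → voruankeb
  rule 3 (vowel merger): voruankeb → voroankeb
  rule 4: no change — voroankeb
  rule 5 (vowel merger): voroankeb → voroankib
  rule 6 (final devoicing): voroankib → voroankip
  ⇒ Vevatan voroankip

voroankip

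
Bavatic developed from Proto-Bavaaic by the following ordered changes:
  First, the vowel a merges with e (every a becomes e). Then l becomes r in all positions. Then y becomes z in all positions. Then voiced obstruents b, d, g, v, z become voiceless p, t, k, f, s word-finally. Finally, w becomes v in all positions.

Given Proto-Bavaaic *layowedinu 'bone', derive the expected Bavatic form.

rezovedinu

Bavatic: *layowedinu > leyowedinu > reyowedinu > rezowedinu > rezovedinu  (by vowel merger, unconditioned shift, unconditioned shift, unconditioned shift)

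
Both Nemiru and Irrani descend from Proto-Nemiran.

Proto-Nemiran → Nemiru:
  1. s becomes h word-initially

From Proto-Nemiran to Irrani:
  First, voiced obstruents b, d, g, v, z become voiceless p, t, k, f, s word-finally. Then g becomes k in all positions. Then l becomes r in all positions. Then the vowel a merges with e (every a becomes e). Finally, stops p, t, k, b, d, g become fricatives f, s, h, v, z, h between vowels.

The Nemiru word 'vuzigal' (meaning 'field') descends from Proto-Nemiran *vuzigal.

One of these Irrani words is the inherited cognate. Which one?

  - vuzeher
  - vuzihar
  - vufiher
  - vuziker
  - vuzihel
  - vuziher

vuziher

Irrani: *vuzigal
  vuzigal (rule 1 does not apply)
  vuzigal → vuzikal   [unconditioned shift]
  vuzikal → vuzikar   [unconditioned shift]
  vuzikar → vuziker   [vowel merger]
  vuziker → vuziher   [intervocalic lenition]
  giving Irrani vuziher.
The other candidates each miss or misapply at least one Irrani change.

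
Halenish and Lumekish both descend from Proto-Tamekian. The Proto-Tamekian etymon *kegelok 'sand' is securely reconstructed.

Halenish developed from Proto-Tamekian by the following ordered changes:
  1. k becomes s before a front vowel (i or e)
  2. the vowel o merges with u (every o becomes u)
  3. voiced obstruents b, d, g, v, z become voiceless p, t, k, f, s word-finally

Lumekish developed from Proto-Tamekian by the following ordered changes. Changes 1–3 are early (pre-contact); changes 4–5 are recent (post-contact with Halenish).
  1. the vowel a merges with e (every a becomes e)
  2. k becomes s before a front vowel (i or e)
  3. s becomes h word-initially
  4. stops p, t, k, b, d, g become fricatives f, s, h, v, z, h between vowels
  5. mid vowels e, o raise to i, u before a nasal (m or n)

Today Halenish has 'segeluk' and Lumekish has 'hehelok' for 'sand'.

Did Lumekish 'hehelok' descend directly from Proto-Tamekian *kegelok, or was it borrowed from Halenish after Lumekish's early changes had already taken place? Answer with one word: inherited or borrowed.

If inherited, *kegelok would pass through all of Lumekish's changes:
Lumekish: start from *kegelok.
  rule 1: no change — kegelok
  rule 2 (palatalisation): kegelok → segelok
  rule 3 (debuccalisation): segelok → hegelok
  rule 4 (intervocalic lenition): hegelok → hehelok
  rule 5: no change — hehelok
  ⇒ Lumekish hehelok
If borrowed from Halenish 'segeluk' after the early changes, it would undergo only the recent ones:
  rule 4 (intervocalic lenition): segeluk → seheluk
  rule 5 (pre-nasal raising): no change (seheluk)
  ⇒ as a loan: seheluk
Lumekish 'hehelok' matches the inherited outcome exactly, so it is an inherited cognate, not a loan.

inherited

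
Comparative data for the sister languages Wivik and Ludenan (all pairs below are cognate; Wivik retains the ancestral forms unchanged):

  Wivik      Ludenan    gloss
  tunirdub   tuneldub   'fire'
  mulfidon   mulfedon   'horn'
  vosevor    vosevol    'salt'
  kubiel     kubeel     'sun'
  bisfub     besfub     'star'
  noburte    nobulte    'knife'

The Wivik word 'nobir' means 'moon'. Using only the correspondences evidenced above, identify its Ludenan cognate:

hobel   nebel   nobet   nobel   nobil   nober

tunirdub ~ tuneldub — Wivik i corresponds to Ludenan e after a consonant, before r.
vosevor ~ vosevol — Wivik r corresponds to Ludenan l word-finally.
Applying these to Wivik 'nobir':
  nobir → nober   (i→e after a consonant, before r)
  nober → nobel   (r→l word-finally)
So the Ludenan cognate is 'nobel'.

nobel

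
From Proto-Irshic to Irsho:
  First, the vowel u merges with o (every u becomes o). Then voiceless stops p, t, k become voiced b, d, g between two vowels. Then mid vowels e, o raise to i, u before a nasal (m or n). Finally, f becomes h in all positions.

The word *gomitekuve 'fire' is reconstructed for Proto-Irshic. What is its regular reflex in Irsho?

gumidegove

Irsho: *gomitekuve > gomitekove > gomidegove > gumidegove  (by vowel merger, intervocalic voicing, pre-nasal raising)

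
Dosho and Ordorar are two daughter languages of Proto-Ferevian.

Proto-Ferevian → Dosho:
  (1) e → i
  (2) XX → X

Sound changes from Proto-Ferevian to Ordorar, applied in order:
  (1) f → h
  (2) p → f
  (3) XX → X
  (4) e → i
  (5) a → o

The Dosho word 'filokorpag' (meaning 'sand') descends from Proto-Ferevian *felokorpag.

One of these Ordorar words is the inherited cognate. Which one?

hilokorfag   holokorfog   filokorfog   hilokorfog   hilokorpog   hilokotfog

hilokorfog

Ordorar: *felokorpag > helokorpag > helokorfag > hilokorfag > hilokorfog  (by unconditioned shift, unconditioned shift, vowel merger, vowel merger)
The other candidates each miss or misapply at least one Ordorar change.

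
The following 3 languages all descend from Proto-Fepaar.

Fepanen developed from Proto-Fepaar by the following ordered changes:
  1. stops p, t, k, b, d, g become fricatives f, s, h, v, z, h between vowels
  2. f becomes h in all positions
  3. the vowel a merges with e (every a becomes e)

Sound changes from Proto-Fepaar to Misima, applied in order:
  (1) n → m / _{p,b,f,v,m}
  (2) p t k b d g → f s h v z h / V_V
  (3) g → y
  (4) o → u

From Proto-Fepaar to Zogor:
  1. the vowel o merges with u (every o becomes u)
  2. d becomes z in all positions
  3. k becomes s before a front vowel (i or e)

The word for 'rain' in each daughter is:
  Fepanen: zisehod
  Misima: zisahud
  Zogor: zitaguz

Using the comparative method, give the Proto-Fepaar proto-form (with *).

Position 6: Fepanen has o, Misima has u, Zogor has u. Fepanen preserves o here (none of its changes turn any other segment into o), so the proto-segment is *o.
Position 7: Fepanen has d, Misima has d, Zogor has z. Fepanen preserves d here (none of its changes turn any other segment into d), so the proto-segment is *d.
Position 5: Fepanen has h, Misima has h, Zogor has g. Zogor preserves g here (none of its changes turn any other segment into g), so the proto-segment is *g.
Verify the candidate proto-form against each daughter:
Fepanen: *zitagod
  zitagod → zisahod   [intervocalic lenition]
  zisahod (rule 2 does not apply)
  zisahod → zisehod   [vowel merger]
  giving Fepanen zisehod.
Misima: *zitagod > zisahod > zisahud  (by intervocalic lenition, vowel merger)
Zogor: *zitagod
  zitagod → zitagud   [vowel merger]
  zitagud → zitaguz   [unconditioned shift]
  zitaguz (rule 3 does not apply)
  giving Zogor zitaguz.
Only *zitagod yields all of Fepanen zisehod, Misima zisahud, Zogor zitaguz.

*zitagod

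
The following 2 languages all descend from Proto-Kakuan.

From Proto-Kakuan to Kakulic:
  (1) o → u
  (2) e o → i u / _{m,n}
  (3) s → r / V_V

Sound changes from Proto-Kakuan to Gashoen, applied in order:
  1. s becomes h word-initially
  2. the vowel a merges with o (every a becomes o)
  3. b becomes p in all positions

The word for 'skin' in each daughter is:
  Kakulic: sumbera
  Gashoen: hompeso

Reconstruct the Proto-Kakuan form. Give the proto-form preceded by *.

*sombesa

Position 4: Kakulic has b, Gashoen has p. Kakulic preserves b here (none of its changes turn any other segment into b), so the proto-segment is *b.
Position 7: Kakulic has a, Gashoen has o. Kakulic preserves a here (none of its changes turn any other segment into a), so the proto-segment is *a.
Continuing position by position gives *sombesa; check it forward:
Kakulic: start from *sombesa.
  rule 1 (vowel merger): sombesa → sumbesa
  rule 2: no change — sumbesa
  rule 3 (rhotacism): sumbesa → sumbera
  ⇒ Kakulic sumbera
Gashoen: *sombesa
  sombesa → hombesa   [debuccalisation]
  hombesa → hombeso   [vowel merger]
  hombeso → hompeso   [unconditioned shift]
  giving Gashoen hompeso.
Only *sombesa yields all of Kakulic sumbera, Gashoen hompeso.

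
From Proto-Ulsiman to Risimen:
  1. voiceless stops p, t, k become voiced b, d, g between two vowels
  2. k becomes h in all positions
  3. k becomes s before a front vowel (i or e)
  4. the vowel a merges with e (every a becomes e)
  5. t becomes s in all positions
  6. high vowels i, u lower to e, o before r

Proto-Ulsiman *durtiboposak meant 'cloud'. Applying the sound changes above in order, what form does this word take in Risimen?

dorsiboboseh

Risimen: *durtiboposak > durtibobosak > durtibobosah > durtiboboseh > dursiboboseh > dorsiboboseh  (by intervocalic voicing, unconditioned shift, vowel merger, unconditioned shift, pre-rhotic lowering)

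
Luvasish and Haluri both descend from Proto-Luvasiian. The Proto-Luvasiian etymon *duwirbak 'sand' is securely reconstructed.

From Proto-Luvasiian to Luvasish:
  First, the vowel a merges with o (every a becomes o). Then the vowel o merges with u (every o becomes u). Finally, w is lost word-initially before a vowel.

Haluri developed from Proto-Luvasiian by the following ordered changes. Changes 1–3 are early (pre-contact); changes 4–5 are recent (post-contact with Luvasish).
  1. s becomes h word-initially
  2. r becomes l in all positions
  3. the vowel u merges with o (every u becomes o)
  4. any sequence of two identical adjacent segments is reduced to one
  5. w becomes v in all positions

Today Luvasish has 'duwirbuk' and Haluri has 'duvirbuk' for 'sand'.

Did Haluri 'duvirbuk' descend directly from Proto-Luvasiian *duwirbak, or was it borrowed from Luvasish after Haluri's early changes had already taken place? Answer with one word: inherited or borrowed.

If inherited, *duwirbak would pass through all of Haluri's changes:
Haluri: start from *duwirbak.
  rule 1: no change — duwirbak
  rule 2 (unconditioned shift): duwirbak → duwilbak
  rule 3 (vowel merger): duwilbak → dowilbak
  rule 4: no change — dowilbak
  rule 5 (unconditioned shift): dowilbak → dovilbak
  ⇒ Haluri dovilbak
If borrowed from Luvasish 'duwirbuk' after the early changes, it would undergo only the recent ones:
  rule 4 (degemination): no change (duwirbuk)
  rule 5 (unconditioned shift): duwirbuk → duvirbuk
  ⇒ as a loan: duvirbuk
Haluri 'duvirbuk' matches the loan outcome 'duvirbuk', not the inherited 'dovilbak' — it skipped the early Haluri changes, so it was borrowed from Luvasish.

borrowed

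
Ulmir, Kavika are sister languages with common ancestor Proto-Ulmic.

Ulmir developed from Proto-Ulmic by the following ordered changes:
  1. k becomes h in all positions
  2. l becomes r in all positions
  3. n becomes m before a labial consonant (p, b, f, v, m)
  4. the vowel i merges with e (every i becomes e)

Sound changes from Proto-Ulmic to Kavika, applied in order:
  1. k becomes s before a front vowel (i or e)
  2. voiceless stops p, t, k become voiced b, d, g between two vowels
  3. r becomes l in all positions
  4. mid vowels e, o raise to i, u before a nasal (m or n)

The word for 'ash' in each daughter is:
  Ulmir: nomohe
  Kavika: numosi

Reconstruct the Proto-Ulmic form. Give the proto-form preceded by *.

Position 5: Ulmir has h, Kavika has s. Taking the neighbouring segments as reconstructed: Ulmir h could go back to *k or *h; Kavika s could go back to *k or *s — the one source consistent with every daughter is *k.
Position 2: Ulmir has o, Kavika has u. Ulmir preserves o here (none of its changes turn any other segment into o), so the proto-segment is *o.
Continuing position by position gives *nomoki; check it forward:
Ulmir: start from *nomoki.
  rule 1 (unconditioned shift): nomoki → nomohi
  rule 2: no change — nomohi
  rule 3: no change — nomohi
  rule 4 (vowel merger): nomohi → nomohe
  ⇒ Ulmir nomohe
Kavika: *nomoki
  nomoki → nomosi   [palatalisation]
  nomosi (rule 2 does not apply)
  nomosi (rule 3 does not apply)
  nomosi → numosi   [pre-nasal raising]
  giving Kavika numosi.
No other proto-form is consistent with every reflex, so the reconstruction is *nomoki.

*nomoki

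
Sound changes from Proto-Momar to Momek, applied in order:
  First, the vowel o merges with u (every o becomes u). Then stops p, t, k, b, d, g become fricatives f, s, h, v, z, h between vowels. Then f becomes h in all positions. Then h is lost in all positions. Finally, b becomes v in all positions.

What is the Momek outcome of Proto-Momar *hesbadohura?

esvazuura

Momek: *hesbadohura > hesbaduhura > hesbazuhura > esbazuura > esvazuura  (by vowel merger, intervocalic lenition, h-loss, unconditioned shift)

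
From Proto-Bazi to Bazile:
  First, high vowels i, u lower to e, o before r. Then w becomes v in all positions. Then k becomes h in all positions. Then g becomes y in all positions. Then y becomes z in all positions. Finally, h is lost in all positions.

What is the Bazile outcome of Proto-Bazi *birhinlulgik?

berinlulzi

Bazile: start from *birhinlulgik.
  rule 1 (pre-rhotic lowering): birhinlulgik → berhinlulgik
  rule 2: no change — berhinlulgik
  rule 3 (unconditioned shift): berhinlulgik → berhinlulgih
  rule 4 (unconditioned shift): berhinlulgih → berhinlulyih
  rule 5 (unconditioned shift): berhinlulyih → berhinlulzih
  rule 6 (h-loss): berhinlulzih → berinlulzi
  ⇒ Bazile berinlulzi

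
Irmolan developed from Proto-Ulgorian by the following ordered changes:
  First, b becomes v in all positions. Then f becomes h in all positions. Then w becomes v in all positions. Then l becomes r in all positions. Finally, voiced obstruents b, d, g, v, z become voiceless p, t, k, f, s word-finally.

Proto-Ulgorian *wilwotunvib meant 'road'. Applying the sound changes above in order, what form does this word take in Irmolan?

Irmolan: *wilwotunvib
  wilwotunvib → wilwotunviv   [unconditioned shift]
  wilwotunviv (rule 2 does not apply)
  wilwotunviv → vilvotunviv   [unconditioned shift]
  vilvotunviv → virvotunviv   [unconditioned shift]
  virvotunviv → virvotunvif   [final devoicing]
  giving Irmolan virvotunvif.

virvotunvif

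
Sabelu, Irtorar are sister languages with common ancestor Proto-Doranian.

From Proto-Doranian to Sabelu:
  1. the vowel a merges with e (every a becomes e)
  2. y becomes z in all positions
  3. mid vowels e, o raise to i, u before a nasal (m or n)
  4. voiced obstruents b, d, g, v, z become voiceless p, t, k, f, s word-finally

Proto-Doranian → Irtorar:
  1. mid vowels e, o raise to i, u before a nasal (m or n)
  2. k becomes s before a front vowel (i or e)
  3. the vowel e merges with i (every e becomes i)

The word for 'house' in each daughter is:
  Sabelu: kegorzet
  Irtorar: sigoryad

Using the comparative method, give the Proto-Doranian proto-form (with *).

*kegoryad

Position 6: Sabelu has z, Irtorar has y. Irtorar preserves y here (none of its changes turn any other segment into y), so the proto-segment is *y.
Position 7: Sabelu has e, Irtorar has a. Irtorar preserves a here (none of its changes turn any other segment into a), so the proto-segment is *a.
This points to *kegoryad. Verify forward in each daughter:
Sabelu: *kegoryad
  kegoryad → kegoryed   [vowel merger]
  kegoryed → kegorzed   [unconditioned shift]
  kegorzed (rule 3 does not apply)
  kegorzed → kegorzet   [final devoicing]
  giving Sabelu kegorzet.
Irtorar: *kegoryad > segoryad > sigoryad  (by palatalisation, vowel merger)
No other proto-form is consistent with every reflex, so the reconstruction is *kegoryad.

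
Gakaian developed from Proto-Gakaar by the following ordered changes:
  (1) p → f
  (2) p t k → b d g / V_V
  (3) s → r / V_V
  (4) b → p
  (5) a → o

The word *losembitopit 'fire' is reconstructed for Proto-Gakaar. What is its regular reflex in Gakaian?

Gakaian: *losembitopit
  losembitopit → losembitofit   [unconditioned shift]
  losembitofit → losembidofit   [intervocalic voicing]
  losembidofit → lorembidofit   [rhotacism]
  lorembidofit → lorempidofit   [unconditioned shift]
  lorempidofit (rule 5 does not apply)
  giving Gakaian lorempidofit.

lorempidofit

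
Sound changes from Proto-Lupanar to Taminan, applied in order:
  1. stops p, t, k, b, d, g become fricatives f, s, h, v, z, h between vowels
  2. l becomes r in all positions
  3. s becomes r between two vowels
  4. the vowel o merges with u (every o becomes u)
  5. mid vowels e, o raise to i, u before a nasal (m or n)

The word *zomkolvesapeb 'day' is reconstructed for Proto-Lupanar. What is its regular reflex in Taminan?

Taminan: *zomkolvesapeb > zomkolvesafeb > zomkorvesafeb > zomkorverafeb > zumkurverafeb  (by intervocalic lenition, unconditioned shift, rhotacism, vowel merger)

zumkurverafeb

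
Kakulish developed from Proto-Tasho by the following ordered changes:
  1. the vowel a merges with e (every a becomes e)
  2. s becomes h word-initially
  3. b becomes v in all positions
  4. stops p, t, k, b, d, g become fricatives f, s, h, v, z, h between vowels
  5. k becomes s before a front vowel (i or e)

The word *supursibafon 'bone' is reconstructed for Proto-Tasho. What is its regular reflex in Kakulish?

Kakulish: start from *supursibafon.
  rule 1 (vowel merger): supursibafon → supursibefon
  rule 2 (debuccalisation): supursibefon → hupursibefon
  rule 3 (unconditioned shift): hupursibefon → hupursivefon
  rule 4 (intervocalic lenition): hupursivefon → hufursivefon
  rule 5: no change — hufursivefon
  ⇒ Kakulish hufursivefon

hufursivefon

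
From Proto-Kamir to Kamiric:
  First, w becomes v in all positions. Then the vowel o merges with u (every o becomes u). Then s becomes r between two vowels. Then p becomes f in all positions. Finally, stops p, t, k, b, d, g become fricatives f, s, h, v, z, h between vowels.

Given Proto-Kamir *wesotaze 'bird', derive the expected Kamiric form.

Kamiric: *wesotaze > vesotaze > vesutaze > verutaze > verusaze  (by unconditioned shift, vowel merger, rhotacism, intervocalic lenition)

verusaze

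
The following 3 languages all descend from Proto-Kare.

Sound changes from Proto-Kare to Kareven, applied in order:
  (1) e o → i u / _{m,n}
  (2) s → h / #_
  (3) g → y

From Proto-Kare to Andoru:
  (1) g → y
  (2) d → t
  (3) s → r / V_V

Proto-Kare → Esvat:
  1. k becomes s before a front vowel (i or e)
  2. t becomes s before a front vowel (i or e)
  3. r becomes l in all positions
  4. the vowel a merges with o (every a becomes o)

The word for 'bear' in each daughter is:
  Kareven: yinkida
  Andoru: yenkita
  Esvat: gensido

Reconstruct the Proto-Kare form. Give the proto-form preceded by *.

Position 2: Kareven has i, Andoru has e, Esvat has e. Andoru preserves e here (none of its changes turn any other segment into e), so the proto-segment is *e.
Position 6: Kareven has d, Andoru has t, Esvat has d. Kareven preserves d here (none of its changes turn any other segment into d), so the proto-segment is *d.
This points to *genkida. Verify forward in each daughter:
Kareven: *genkida
  genkida → ginkida   [pre-nasal raising]
  ginkida (rule 2 does not apply)
  ginkida → yinkida   [unconditioned shift]
  giving Kareven yinkida.
Andoru: start from *genkida.
  rule 1 (unconditioned shift): genkida → yenkida
  rule 2 (unconditioned shift): yenkida → yenkita
  rule 3: no change — yenkita
  ⇒ Andoru yenkita
Esvat: *genkida > gensida > gensido  (by palatalisation, vowel merger)
*genkida is the unique common source.

*genkida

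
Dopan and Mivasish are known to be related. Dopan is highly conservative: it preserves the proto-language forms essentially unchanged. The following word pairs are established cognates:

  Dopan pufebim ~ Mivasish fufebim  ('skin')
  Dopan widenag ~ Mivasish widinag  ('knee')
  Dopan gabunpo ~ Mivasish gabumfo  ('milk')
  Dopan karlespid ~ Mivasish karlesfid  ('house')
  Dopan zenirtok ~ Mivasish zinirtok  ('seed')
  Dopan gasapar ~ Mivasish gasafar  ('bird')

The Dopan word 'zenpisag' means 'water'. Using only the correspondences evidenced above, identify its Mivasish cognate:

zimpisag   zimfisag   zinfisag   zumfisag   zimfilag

zimfisag

widenag ~ widinag, zenirtok ~ zinirtok — Dopan e corresponds to Mivasish i after a consonant, before a nasal.
gabunpo ~ gabumfo — Dopan n corresponds to Mivasish m after a vowel, before a labial obstruent.
karlespid ~ karlesfid — Dopan p corresponds to Mivasish f after a consonant, before a front vowel.
Applying these to Dopan 'zenpisag':
  zenpisag → zinpisag   (e→i after a consonant, before a nasal)
  zinpisag → zimpisag   (n→m after a vowel, before a labial obstruent)
  zimpisag → zimfisag   (p→f after a consonant, before a front vowel)
So the Mivasish cognate is 'zimfisag'.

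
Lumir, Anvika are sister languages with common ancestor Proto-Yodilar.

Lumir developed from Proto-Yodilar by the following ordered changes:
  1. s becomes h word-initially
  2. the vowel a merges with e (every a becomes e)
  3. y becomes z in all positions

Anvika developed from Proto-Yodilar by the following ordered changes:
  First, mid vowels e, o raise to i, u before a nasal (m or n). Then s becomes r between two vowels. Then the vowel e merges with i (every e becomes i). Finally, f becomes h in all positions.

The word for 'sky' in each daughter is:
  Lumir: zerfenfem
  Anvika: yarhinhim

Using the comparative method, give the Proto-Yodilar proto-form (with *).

Position 4: Lumir has f, Anvika has h. Lumir preserves f here (none of its changes turn any other segment into f), so the proto-segment is *f.
Position 5: Lumir has e, Anvika has i. Taking the neighbouring segments as reconstructed: Lumir e could go back to *a or *e; Anvika i could go back to *e or *i — the one source consistent with every daughter is *e.
This points to *yarfenfem. Verify forward in each daughter:
Lumir: *yarfenfem > yerfenfem > zerfenfem  (by vowel merger, unconditioned shift)
Anvika: *yarfenfem > yarfinfim > yarhinhim  (by pre-nasal raising, unconditioned shift)
No other proto-form is consistent with every reflex, so the reconstruction is *yarfenfem.

*yarfenfem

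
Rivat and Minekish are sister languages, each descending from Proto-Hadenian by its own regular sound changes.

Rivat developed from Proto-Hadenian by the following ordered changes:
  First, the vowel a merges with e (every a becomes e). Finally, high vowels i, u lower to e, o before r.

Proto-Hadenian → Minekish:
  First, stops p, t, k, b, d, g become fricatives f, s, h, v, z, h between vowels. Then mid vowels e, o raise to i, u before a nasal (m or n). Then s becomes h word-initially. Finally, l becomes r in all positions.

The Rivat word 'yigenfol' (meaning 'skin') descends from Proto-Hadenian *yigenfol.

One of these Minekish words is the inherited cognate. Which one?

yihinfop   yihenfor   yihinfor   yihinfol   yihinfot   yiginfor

yihinfor

Minekish: *yigenfol > yihenfol > yihinfol > yihinfor  (by intervocalic lenition, pre-nasal raising, unconditioned shift)
Among the options, 'yihinfor' alone shows every Minekish change applied in order.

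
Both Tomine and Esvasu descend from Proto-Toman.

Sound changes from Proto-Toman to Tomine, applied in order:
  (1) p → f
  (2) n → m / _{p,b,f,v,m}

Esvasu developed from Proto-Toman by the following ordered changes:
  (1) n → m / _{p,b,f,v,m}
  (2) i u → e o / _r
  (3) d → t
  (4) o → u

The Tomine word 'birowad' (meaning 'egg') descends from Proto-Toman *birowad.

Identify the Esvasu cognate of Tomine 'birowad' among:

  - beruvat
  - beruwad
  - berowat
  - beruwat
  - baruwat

beruwat

Esvasu: *birowad
  birowad (rule 1 does not apply)
  birowad → berowad   [pre-rhotic lowering]
  berowad → berowat   [unconditioned shift]
  berowat → beruwat   [vowel merger]
  giving Esvasu beruwat.
Among the options, 'beruwat' alone shows every Esvasu change applied in order.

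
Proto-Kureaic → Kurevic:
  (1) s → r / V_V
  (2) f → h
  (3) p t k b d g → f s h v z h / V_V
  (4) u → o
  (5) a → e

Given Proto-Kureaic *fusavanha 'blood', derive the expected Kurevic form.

horevenhe

Kurevic: *fusavanha
  fusavanha → furavanha   [rhotacism]
  furavanha → huravanha   [unconditioned shift]
  huravanha (rule 3 does not apply)
  huravanha → horavanha   [vowel merger]
  horavanha → horevenhe   [vowel merger]
  giving Kurevic horevenhe.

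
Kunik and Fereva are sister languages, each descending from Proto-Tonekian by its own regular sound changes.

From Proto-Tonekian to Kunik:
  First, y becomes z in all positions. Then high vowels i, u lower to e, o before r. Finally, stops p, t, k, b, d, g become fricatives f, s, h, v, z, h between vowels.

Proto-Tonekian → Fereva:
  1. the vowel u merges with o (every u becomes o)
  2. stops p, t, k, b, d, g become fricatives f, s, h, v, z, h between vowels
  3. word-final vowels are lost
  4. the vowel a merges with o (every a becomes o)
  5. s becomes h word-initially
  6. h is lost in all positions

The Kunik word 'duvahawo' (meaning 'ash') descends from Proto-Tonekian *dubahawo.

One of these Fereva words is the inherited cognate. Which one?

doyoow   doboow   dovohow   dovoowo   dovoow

dovoow

Fereva: *dubahawo
  dubahawo → dobahawo   [vowel merger]
  dobahawo → dovahawo   [intervocalic lenition]
  dovahawo → dovahaw   [apocope]
  dovahaw → dovohow   [vowel merger]
  dovohow (rule 5 does not apply)
  dovohow → dovoow   [h-loss]
  giving Fereva dovoow.
Only 'dovoow' matches the regular Fereva development of *dubahawo.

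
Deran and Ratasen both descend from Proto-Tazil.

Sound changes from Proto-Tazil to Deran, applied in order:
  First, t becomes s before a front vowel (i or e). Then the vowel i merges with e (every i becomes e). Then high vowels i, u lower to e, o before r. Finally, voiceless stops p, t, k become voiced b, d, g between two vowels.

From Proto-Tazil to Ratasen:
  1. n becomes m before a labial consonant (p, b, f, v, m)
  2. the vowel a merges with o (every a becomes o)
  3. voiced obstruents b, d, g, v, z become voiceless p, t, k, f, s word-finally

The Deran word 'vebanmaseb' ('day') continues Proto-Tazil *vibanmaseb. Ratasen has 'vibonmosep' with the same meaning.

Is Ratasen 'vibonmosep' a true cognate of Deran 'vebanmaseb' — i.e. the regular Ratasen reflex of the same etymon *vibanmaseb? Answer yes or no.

Derive the expected Ratasen reflex of *vibanmaseb:
Ratasen: start from *vibanmaseb.
  rule 1 (nasal place assimilation): vibanmaseb → vibammaseb
  rule 2 (vowel merger): vibammaseb → vibommoseb
  rule 3 (final devoicing): vibommoseb → vibommosep
  ⇒ Ratasen vibommosep
The regular Ratasen reflex would be 'vibommosep', but the attested form is 'vibonmosep'. The correspondence is irregular, so they are not cognates (the Ratasen form has a different source).

no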